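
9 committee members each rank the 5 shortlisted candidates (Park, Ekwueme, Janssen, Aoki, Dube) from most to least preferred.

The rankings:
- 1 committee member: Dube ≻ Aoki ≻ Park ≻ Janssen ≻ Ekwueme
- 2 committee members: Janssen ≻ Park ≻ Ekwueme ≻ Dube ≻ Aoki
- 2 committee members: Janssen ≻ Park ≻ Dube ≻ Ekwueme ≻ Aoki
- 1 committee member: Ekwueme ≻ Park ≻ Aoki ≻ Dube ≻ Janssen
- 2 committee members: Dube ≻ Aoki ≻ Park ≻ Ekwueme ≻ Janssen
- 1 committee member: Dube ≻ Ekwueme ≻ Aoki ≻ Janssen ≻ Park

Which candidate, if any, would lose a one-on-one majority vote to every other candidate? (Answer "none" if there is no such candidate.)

Pairwise majorities:
Park vs Ekwueme: 1+2+2+2 = 7 for Park, 2 for Ekwueme — Park by 7–2.
Park–Janssen: Janssen 5–4.
Park vs Aoki: Park preferred on 2+2+1 = 5 ballots; Park wins 5–4.
Park–Dube: Park 5–4.
Ekwueme vs Janssen: 4 to 5, Janssen.
Ekwueme–Aoki: Ekwueme 6–3.
Ekwueme vs Dube: Ekwueme is ranked higher on 2+1 = 3 ballots, Dube on 6. Dube wins 6–3.
Janssen vs Aoki: Janssen preferred on 2+2 = 4 ballots; Aoki wins 5–4.
Janssen vs Dube: Dube wins 5–4.
Aoki–Dube: Dube 8–1.
Each candidate has at least one pairwise win (Park beats Ekwueme; Ekwueme beats Aoki; Janssen beats Park; Aoki beats Janssen; Dube beats Ekwueme) — no Condorcet loser.

none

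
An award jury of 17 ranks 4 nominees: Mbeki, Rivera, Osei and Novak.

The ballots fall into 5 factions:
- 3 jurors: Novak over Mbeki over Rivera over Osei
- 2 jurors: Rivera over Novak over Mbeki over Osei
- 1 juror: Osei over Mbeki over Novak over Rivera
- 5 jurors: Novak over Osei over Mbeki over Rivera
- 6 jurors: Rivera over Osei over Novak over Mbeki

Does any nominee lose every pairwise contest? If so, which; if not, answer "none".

Pairwise majorities:
Mbeki vs Rivera: Mbeki preferred on 3+1+5 = 9 ballots; Mbeki wins 9–8.
Mbeki vs Osei: Osei wins 12–5.
Mbeki vs Novak: Novak wins 16–1.
Rivera vs Osei: Rivera is ranked higher on 3+2+6 = 11 ballots, Osei on 6. Rivera wins 11–6.
Rivera vs Novak: Novak, 9–8.
Osei–Novak: Novak 10–7.
Every nominee wins at least one matchup (Mbeki beats Rivera; Rivera beats Osei; Osei beats Mbeki; Novak beats Mbeki), so there is no Condorcet loser.

none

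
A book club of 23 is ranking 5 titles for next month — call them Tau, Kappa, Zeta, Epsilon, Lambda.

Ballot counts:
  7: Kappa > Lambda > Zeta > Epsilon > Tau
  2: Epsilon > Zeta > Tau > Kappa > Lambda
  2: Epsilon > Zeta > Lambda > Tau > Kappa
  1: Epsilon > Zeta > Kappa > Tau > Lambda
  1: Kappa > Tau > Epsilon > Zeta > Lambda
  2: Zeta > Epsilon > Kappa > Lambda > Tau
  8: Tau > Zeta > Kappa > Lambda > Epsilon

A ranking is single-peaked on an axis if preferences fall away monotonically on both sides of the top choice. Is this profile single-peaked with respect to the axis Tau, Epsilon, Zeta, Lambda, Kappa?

no

Axis positions: Tau=1, Epsilon=2, Zeta=3, Lambda=4, Kappa=5.
Ballot type 1 (peak Kappa at position 5): ranking walks positions 5-4-3-2-1, expanding outward from the peak — single-peaked.
Ballot type 2: ranking walks positions 2-3-1-5-4; Kappa is ranked above Lambda even though Lambda lies between Kappa and the peak Epsilon on the axis — preferences dip and rise again. Not single-peaked.
Ballot type 3 (peak Epsilon at position 2): ranking walks positions 2-3-4-1-5, expanding outward from the peak — single-peaked.
Ballot type 4: ranking walks positions 2-3-5-1-4; Kappa is ranked above Lambda even though Lambda lies between Kappa and the peak Epsilon on the axis — preferences dip and rise again. Not single-peaked.
Ballot type 5: ranking walks positions 5-1-2-3-4; Tau is ranked above Lambda even though Lambda lies between Tau and the peak Kappa on the axis — preferences dip and rise again. Not single-peaked.
Ballot type 6: ranking walks positions 3-2-5-4-1; Kappa is ranked above Lambda even though Lambda lies between Kappa and the peak Zeta on the axis — preferences dip and rise again. Not single-peaked.
Ballot type 7: ranking walks positions 1-3-5-4-2; Zeta is ranked above Epsilon even though Epsilon lies between Zeta and the peak Tau on the axis — preferences dip and rise again. Not single-peaked.
Ballot type 2 violates single-peakedness, so the profile is not single-peaked on this axis.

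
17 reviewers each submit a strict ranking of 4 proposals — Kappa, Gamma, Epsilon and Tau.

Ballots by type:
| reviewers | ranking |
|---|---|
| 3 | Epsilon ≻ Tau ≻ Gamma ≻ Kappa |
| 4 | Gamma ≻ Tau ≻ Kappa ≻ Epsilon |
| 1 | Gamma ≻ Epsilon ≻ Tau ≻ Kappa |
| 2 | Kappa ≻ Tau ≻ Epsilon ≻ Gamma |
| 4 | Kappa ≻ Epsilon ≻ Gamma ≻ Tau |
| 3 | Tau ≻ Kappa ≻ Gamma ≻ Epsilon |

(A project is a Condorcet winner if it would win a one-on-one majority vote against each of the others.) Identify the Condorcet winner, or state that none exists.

Check each pair by majority over 17 ballots:
Kappa vs Gamma: Kappa, 9–8.
Kappa–Epsilon: Kappa 13–4.
Kappa–Tau: Tau 11–6.
Gamma vs Epsilon: Epsilon, 9–8.
Gamma vs Tau: Gamma, 9–8.
Epsilon vs Tau: Tau, 9–8.
Every project loses at least once (Kappa loses to Tau; Gamma loses to Kappa; Epsilon loses to Kappa; Tau loses to Gamma). The majority relation contains the cycle Kappa → Gamma → Tau → Kappa, so there is no Condorcet winner.

none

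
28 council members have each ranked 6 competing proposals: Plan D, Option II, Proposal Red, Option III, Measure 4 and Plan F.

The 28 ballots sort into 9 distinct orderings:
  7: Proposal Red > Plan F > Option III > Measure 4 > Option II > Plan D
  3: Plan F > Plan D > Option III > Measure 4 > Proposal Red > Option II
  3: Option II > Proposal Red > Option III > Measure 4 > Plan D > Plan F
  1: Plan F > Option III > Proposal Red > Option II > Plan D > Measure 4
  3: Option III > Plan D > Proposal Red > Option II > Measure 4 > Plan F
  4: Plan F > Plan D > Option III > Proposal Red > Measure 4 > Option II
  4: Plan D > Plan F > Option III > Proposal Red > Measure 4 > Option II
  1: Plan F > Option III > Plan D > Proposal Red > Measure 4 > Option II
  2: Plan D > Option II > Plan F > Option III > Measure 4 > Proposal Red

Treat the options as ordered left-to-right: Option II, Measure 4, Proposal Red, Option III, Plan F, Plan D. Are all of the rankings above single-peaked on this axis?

no

Axis positions: Option II=1, Measure 4=2, Proposal Red=3, Option III=4, Plan F=5, Plan D=6.
Faction 1: ranking walks positions 3-5-4-2-1-6; Plan F is ranked above Option III even though Option III lies between Plan F and the peak Proposal Red on the axis — preferences dip and rise again. Not single-peaked.
Faction 2: ranking walks positions 5-6-4-2-3-1; Measure 4 is ranked above Proposal Red even though Proposal Red lies between Measure 4 and the peak Plan F on the axis — preferences dip and rise again. Not single-peaked.
Faction 3: ranking walks positions 1-3-4-2-6-5; Proposal Red is ranked above Measure 4 even though Measure 4 lies between Proposal Red and the peak Option II on the axis — preferences dip and rise again. Not single-peaked.
Faction 4: ranking walks positions 5-4-3-1-6-2; Option II is ranked above Measure 4 even though Measure 4 lies between Option II and the peak Plan F on the axis — preferences dip and rise again. Not single-peaked.
Faction 5: ranking walks positions 4-6-3-1-2-5; Plan D is ranked above Plan F even though Plan F lies between Plan D and the peak Option III on the axis — preferences dip and rise again. Not single-peaked.
Faction 6 (peak Plan F at position 5): ranking walks positions 5-6-4-3-2-1, expanding outward from the peak — single-peaked.
Faction 7 (peak Plan D at position 6): ranking walks positions 6-5-4-3-2-1, expanding outward from the peak — single-peaked.
Faction 8 (peak Plan F at position 5): ranking walks positions 5-4-6-3-2-1, expanding outward from the peak — single-peaked.
Faction 9: ranking walks positions 6-1-5-4-2-3; Option II is ranked above Plan F even though Plan F lies between Option II and the peak Plan D on the axis — preferences dip and rise again. Not single-peaked.
Faction 1 violates single-peakedness, so the profile is not single-peaked on this axis.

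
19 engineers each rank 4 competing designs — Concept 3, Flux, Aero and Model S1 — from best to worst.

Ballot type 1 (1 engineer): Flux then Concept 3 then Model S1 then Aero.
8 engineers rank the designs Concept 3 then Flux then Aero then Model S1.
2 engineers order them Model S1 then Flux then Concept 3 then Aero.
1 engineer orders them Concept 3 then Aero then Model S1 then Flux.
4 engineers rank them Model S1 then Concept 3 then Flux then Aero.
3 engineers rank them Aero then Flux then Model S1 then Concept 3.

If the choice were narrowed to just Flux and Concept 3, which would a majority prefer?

Concept 3

Ballots ranking Flux above Concept 3: 1 + 2 + 3 = 6.
Ballots ranking Concept 3 above Flux: 19 − 6 = 13.
Concept 3 wins the head-to-head 13–6.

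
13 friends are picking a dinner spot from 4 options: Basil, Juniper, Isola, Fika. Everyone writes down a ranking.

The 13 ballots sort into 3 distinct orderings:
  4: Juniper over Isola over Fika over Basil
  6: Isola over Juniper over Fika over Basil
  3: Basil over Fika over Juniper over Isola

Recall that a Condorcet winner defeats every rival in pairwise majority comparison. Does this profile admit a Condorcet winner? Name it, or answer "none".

Check each pair by majority over 13 ballots:
Basil vs Juniper: Juniper wins 10–3.
Basil vs Isola: Isola wins 10–3.
Basil–Fika: Fika 10–3.
Juniper vs Isola: Juniper, 7–6.
Juniper–Fika: Juniper 10–3.
Isola–Fika: Isola 10–3.
Only Juniper has no losses; Juniper is the Condorcet winner.

Juniper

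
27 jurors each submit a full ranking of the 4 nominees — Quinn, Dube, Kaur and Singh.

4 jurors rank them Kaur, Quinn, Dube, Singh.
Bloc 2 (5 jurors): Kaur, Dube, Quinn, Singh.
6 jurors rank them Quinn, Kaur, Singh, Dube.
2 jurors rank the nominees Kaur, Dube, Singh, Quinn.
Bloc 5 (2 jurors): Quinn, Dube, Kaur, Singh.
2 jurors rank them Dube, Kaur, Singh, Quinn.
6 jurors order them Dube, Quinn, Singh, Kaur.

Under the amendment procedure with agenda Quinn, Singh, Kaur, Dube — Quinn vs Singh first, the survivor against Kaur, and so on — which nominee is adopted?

Dube

Round 1: Quinn vs Singh — 23–4, Quinn advances.
Round 2: Quinn vs Kaur — 14–13, Quinn advances.
Round 3: Quinn vs Dube — 12–15, Dube advances.
Dube survives the agenda.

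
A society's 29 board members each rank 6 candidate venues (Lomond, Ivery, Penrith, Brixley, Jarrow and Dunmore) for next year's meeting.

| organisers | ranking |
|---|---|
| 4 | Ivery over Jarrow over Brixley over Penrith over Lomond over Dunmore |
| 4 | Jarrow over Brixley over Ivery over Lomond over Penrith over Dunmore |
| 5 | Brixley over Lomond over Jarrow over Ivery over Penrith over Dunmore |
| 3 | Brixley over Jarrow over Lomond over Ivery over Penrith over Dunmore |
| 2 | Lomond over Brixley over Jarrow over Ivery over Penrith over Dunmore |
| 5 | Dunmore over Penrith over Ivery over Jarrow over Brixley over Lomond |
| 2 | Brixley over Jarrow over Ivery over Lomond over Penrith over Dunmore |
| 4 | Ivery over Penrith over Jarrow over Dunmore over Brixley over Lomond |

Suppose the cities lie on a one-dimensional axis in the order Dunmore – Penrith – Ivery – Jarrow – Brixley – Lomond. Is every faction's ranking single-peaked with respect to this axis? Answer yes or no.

yes

Axis positions: Dunmore=1, Penrith=2, Ivery=3, Jarrow=4, Brixley=5, Lomond=6.
Faction 1 (peak Ivery at position 3): ranking walks positions 3-4-5-2-6-1, expanding outward from the peak — single-peaked.
Faction 2 (peak Jarrow at position 4): ranking walks positions 4-5-3-6-2-1, expanding outward from the peak — single-peaked.
Faction 3 (peak Brixley at position 5): ranking walks positions 5-6-4-3-2-1, expanding outward from the peak — single-peaked.
Faction 4 (peak Brixley at position 5): ranking walks positions 5-4-6-3-2-1, expanding outward from the peak — single-peaked.
Faction 5 (peak Lomond at position 6): ranking walks positions 6-5-4-3-2-1, expanding outward from the peak — single-peaked.
Faction 6 (peak Dunmore at position 1): ranking walks positions 1-2-3-4-5-6, expanding outward from the peak — single-peaked.
Faction 7 (peak Brixley at position 5): ranking walks positions 5-4-3-6-2-1, expanding outward from the peak — single-peaked.
Faction 8 (peak Ivery at position 3): ranking walks positions 3-2-4-1-5-6, expanding outward from the peak — single-peaked.
Every ranking is single-peaked on this axis.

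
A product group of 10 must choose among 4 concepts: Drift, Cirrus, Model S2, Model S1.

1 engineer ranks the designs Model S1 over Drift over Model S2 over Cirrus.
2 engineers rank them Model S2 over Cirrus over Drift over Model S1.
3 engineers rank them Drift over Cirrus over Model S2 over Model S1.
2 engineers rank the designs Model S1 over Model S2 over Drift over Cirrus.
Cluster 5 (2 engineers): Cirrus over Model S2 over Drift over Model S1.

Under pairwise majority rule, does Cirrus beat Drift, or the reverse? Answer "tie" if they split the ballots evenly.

Ballots ranking Cirrus above Drift: 2 + 2 = 4.
Ballots ranking Drift above Cirrus: 10 − 4 = 6.
Drift wins the head-to-head 6–4.

Drift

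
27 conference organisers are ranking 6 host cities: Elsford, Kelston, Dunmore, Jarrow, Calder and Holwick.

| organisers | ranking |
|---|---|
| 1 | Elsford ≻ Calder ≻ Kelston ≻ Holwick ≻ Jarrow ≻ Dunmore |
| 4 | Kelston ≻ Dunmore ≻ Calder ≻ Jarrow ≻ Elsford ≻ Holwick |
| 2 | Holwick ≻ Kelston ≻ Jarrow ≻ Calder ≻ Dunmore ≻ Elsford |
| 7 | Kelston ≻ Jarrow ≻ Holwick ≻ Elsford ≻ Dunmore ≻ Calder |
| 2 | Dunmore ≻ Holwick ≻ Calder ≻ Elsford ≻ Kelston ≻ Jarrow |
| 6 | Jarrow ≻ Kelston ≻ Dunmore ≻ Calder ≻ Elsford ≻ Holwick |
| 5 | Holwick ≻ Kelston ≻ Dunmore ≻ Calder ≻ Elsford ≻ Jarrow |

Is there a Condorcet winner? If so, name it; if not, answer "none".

Head-to-head results (27 organisers):
Elsford vs Kelston: Kelston wins 24–3.
Elsford–Dunmore: Dunmore 19–8.
Elsford vs Jarrow: Jarrow, 19–8.
Elsford vs Calder: Calder, 19–8.
Elsford vs Holwick: Holwick, 16–11.
Kelston–Dunmore: Kelston 25–2.
Kelston vs Jarrow: Kelston, 21–6.
Kelston vs Calder: Kelston, 24–3.
Kelston vs Holwick: Kelston wins 18–9.
Dunmore–Jarrow: Jarrow 16–11.
Dunmore vs Calder: Dunmore, 24–3.
Dunmore–Holwick: Holwick 15–12.
Jarrow vs Calder: Jarrow wins 15–12.
Jarrow vs Holwick: Jarrow, 17–10.
Calder vs Holwick: Holwick, 16–11.
Kelston wins every pairwise contest, so Kelston is the Condorcet winner.

Kelston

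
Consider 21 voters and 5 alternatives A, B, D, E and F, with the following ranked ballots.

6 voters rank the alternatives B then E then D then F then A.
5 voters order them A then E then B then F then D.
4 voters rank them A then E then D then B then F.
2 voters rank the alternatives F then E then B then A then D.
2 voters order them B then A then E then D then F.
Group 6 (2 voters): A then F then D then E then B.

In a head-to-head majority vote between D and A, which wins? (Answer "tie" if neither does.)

Ballots ranking D above A: 6.
Ballots ranking A above D: 21 − 6 = 15.
A wins the head-to-head 15–6.

A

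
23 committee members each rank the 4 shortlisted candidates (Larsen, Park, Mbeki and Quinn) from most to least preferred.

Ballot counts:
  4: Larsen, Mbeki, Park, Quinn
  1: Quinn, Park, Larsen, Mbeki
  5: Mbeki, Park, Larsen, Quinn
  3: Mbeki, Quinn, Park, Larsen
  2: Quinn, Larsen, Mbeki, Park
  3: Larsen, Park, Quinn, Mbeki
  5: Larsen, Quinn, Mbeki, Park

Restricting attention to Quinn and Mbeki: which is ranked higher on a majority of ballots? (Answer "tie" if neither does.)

Mbeki

Ballots ranking Quinn above Mbeki: 1 + 2 + 3 + 5 = 11.
Ballots ranking Mbeki above Quinn: 23 − 11 = 12.
Mbeki wins the head-to-head 12–11.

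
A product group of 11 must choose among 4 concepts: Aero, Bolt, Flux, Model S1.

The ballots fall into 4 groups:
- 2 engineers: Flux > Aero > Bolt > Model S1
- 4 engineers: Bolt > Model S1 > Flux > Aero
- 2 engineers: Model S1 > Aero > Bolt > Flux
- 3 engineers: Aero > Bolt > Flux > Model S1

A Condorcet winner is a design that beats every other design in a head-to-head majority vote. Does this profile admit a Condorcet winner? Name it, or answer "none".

none

Head-to-head results (11 engineers):
Aero–Bolt: Aero 7–4.
Aero vs Flux: Flux, 6–5.
Aero–Model S1: Model S1 6–5.
Bolt vs Flux: Bolt, 9–2.
Bolt vs Model S1: Bolt, 9–2.
Flux vs Model S1: Model S1, 6–5.
No design is unbeaten: Aero loses to Flux; Bolt loses to Aero; Flux loses to Bolt; Model S1 loses to Bolt. In particular Aero > Bolt > Flux > Aero is a majority cycle — no Condorcet winner exists.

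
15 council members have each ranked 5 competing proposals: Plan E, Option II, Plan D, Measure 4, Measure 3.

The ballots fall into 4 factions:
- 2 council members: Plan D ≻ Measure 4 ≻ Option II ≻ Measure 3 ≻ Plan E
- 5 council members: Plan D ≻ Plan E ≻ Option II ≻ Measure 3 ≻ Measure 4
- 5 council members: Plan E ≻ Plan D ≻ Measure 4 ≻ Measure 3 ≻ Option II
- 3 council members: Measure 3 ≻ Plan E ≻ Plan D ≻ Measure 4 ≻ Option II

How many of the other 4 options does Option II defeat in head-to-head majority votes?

Option II against each rival (15 council members):
Option II vs Plan E: 2 to 13, Plan E.
Option II vs Plan D: Plan D wins 15–0.
Option II vs Measure 4: Option II is ranked higher on 5 ballots, Measure 4 on 10. Measure 4 wins 10–5.
Option II vs Measure 3: Option II preferred on 2+5 = 7 ballots; Measure 3 wins 8–7.
Option II beats no one; loses to Plan E, Plan D, Measure 4, Measure 3 — 0 pairwise wins.

0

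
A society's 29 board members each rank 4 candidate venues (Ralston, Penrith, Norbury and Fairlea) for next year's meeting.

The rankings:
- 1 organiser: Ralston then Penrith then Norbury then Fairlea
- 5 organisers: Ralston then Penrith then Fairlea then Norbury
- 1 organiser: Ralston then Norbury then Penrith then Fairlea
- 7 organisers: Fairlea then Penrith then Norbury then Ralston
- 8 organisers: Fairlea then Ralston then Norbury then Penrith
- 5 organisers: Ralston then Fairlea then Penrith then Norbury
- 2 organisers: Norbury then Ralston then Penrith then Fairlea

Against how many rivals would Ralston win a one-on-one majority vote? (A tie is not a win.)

2

Ralston against each rival (29 organisers):
Ralston vs Penrith: Ralston wins 22–7.
Ralston–Norbury: Ralston 20–9.
Ralston vs Fairlea: Ralston is ranked higher on 1+5+1+5+2 = 14 ballots, Fairlea on 15. Fairlea wins 15–14.
Ralston beats Penrith, Norbury; loses to Fairlea — 2 pairwise wins.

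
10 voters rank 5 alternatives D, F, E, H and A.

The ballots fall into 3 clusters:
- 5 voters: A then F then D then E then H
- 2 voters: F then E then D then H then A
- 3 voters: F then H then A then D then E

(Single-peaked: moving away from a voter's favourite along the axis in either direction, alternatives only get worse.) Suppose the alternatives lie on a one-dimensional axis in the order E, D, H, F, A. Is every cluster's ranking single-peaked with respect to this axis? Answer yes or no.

no

Axis positions: E=1, D=2, H=3, F=4, A=5.
Cluster 1: ranking walks positions 5-4-2-1-3; D is ranked above H even though H lies between D and the peak A on the axis — preferences dip and rise again. Not single-peaked.
Cluster 2: ranking walks positions 4-1-2-3-5; E is ranked above H even though H lies between E and the peak F on the axis — preferences dip and rise again. Not single-peaked.
Cluster 3 (peak F at position 4): ranking walks positions 4-3-5-2-1, expanding outward from the peak — single-peaked.
Cluster 1 violates single-peakedness, so the profile is not single-peaked on this axis.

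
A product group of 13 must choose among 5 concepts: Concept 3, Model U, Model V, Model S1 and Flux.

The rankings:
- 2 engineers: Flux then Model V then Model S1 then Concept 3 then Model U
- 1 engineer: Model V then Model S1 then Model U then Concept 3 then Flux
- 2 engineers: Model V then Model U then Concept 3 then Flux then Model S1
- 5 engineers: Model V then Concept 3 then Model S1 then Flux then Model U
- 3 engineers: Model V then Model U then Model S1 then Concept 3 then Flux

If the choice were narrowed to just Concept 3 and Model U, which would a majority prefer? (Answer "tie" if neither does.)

Ballots ranking Concept 3 above Model U: 2 + 5 = 7.
Ballots ranking Model U above Concept 3: 13 − 7 = 6.
Concept 3 wins the head-to-head 7–6.

Concept 3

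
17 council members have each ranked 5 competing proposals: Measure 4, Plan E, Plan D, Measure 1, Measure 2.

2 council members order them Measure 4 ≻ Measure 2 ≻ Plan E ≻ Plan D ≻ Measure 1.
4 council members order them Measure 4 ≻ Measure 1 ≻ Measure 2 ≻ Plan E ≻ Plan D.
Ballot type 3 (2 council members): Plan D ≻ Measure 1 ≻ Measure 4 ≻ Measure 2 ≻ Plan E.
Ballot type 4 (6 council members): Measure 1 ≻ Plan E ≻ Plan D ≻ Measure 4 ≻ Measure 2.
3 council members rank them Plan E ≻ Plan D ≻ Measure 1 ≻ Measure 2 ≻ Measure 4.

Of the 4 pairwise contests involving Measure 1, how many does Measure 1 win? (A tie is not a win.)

Measure 1 against each rival (17 council members):
Measure 1–Measure 4: Measure 1 11–6.
Measure 1 vs Plan E: Measure 1 wins 12–5.
Measure 1 vs Plan D: Measure 1 is ranked higher on 4+6 = 10 ballots, Plan D on 7. Measure 1 wins 10–7.
Measure 1 vs Measure 2: Measure 1 preferred on 4+2+6+3 = 15 ballots; Measure 1 wins 15–2.
Measure 1 beats Measure 4, Plan E, Plan D, Measure 2 — 4 pairwise wins.

4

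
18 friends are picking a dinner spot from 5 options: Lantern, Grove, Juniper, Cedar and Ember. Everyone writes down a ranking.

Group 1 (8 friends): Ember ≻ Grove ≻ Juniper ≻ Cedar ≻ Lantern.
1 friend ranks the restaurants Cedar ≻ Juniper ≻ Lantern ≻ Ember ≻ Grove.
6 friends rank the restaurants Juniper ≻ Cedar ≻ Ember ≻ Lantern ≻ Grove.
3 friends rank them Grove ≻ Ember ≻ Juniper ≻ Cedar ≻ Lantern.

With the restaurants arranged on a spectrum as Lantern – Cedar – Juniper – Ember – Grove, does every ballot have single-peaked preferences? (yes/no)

yes

Axis positions: Lantern=1, Cedar=2, Juniper=3, Ember=4, Grove=5.
Group 1 (peak Ember at position 4): ranking walks positions 4-5-3-2-1, expanding outward from the peak — single-peaked.
Group 2 (peak Cedar at position 2): ranking walks positions 2-3-1-4-5, expanding outward from the peak — single-peaked.
Group 3 (peak Juniper at position 3): ranking walks positions 3-2-4-1-5, expanding outward from the peak — single-peaked.
Group 4 (peak Grove at position 5): ranking walks positions 5-4-3-2-1, expanding outward from the peak — single-peaked.
Every ranking is single-peaked on this axis.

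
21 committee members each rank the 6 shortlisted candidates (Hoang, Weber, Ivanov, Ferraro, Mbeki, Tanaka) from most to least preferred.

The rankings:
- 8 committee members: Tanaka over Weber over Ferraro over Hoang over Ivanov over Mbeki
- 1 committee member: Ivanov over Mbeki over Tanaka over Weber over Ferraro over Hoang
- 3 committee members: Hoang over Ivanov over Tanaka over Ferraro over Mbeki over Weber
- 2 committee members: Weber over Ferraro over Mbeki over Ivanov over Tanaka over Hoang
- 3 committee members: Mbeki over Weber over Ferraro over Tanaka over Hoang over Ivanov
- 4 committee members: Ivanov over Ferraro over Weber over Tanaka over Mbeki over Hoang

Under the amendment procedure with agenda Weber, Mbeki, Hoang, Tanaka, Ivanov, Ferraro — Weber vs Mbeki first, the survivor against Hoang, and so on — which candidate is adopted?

Tanaka

Round 1: Weber vs Mbeki — 14–7, Weber advances.
Round 2: Weber vs Hoang — 18–3, Weber advances.
Round 3: Weber vs Tanaka — 9–12, Tanaka advances.
Round 4: Tanaka vs Ivanov — 11–10, Tanaka advances.
Round 5: Tanaka vs Ferraro — 12–9, Tanaka advances.
Tanaka survives the agenda.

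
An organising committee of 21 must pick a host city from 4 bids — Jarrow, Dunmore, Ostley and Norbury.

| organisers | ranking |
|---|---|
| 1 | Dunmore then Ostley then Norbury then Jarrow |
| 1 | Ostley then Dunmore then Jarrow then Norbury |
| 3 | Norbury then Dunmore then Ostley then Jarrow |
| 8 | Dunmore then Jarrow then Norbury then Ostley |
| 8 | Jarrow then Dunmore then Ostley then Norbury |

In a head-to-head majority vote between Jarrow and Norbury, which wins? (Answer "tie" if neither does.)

Jarrow

Ballots ranking Jarrow above Norbury: 1 + 8 + 8 = 17.
Ballots ranking Norbury above Jarrow: 21 − 17 = 4.
Jarrow wins the head-to-head 17–4.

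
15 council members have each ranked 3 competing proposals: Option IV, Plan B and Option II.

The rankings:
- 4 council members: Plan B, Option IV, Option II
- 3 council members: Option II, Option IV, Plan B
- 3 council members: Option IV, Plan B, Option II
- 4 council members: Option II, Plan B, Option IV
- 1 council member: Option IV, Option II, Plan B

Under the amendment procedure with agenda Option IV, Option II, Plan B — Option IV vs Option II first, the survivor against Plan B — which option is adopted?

Round 1: Option IV vs Option II — 8–7, Option IV advances.
Round 2: Option IV vs Plan B — 7–8, Plan B advances.
Plan B survives the agenda.

Plan B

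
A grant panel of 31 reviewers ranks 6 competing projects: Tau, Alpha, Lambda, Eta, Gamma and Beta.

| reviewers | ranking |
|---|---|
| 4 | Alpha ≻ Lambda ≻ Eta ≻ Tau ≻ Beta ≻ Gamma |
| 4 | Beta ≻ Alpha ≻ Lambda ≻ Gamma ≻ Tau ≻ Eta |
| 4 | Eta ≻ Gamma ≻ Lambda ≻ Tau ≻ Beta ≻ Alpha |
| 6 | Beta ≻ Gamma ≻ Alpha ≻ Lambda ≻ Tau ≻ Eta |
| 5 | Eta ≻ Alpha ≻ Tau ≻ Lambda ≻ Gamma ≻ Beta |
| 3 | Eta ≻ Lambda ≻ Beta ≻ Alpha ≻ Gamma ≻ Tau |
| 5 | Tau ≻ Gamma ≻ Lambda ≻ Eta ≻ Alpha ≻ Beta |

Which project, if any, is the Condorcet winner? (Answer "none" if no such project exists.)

none

Head-to-head results (31 reviewers):
Tau–Alpha: Alpha 22–9.
Tau vs Lambda: Lambda, 21–10.
Tau–Eta: Eta 16–15.
Tau vs Gamma: Gamma, 17–14.
Tau vs Beta: Tau wins 18–13.
Alpha vs Lambda: Alpha, 19–12.
Alpha–Eta: Eta 17–14.
Alpha vs Gamma: Alpha, 16–15.
Alpha–Beta: Beta 17–14.
Lambda vs Eta: Lambda wins 19–12.
Lambda–Gamma: Lambda 16–15.
Lambda vs Beta: Lambda, 21–10.
Eta vs Gamma: Eta wins 16–15.
Eta vs Beta: Eta wins 21–10.
Gamma vs Beta: Beta, 17–14.
Every project loses at least once (Tau loses to Alpha; Alpha loses to Eta; Lambda loses to Alpha; Eta loses to Lambda; Gamma loses to Alpha; Beta loses to Tau). The majority relation contains the cycle Tau beats Beta beats Alpha beats Tau, so there is no Condorcet winner.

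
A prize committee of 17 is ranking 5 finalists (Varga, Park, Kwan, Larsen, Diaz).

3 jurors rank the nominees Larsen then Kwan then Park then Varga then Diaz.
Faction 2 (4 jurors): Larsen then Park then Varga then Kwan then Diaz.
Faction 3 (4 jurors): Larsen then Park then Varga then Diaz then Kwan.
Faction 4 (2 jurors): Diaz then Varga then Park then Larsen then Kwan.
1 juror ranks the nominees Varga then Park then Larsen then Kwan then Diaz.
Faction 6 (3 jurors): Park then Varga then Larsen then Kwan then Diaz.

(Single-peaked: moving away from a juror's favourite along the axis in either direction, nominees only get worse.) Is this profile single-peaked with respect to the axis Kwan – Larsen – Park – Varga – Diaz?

Axis positions: Kwan=1, Larsen=2, Park=3, Varga=4, Diaz=5.
Faction 1 (peak Larsen at position 2): ranking walks positions 2-1-3-4-5, expanding outward from the peak — single-peaked.
Faction 2 (peak Larsen at position 2): ranking walks positions 2-3-4-1-5, expanding outward from the peak — single-peaked.
Faction 3 (peak Larsen at position 2): ranking walks positions 2-3-4-5-1, expanding outward from the peak — single-peaked.
Faction 4 (peak Diaz at position 5): ranking walks positions 5-4-3-2-1, expanding outward from the peak — single-peaked.
Faction 5 (peak Varga at position 4): ranking walks positions 4-3-2-1-5, expanding outward from the peak — single-peaked.
Faction 6 (peak Park at position 3): ranking walks positions 3-4-2-1-5, expanding outward from the peak — single-peaked.
Every ranking is single-peaked on this axis.

yes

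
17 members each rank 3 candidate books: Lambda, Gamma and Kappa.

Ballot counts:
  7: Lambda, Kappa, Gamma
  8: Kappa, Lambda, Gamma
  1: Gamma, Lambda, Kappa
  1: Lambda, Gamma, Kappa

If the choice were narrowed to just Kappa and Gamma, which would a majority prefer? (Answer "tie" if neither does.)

Kappa

Ballots ranking Kappa above Gamma: 7 + 8 = 15.
Ballots ranking Gamma above Kappa: 17 − 15 = 2.
Kappa wins the head-to-head 15–2.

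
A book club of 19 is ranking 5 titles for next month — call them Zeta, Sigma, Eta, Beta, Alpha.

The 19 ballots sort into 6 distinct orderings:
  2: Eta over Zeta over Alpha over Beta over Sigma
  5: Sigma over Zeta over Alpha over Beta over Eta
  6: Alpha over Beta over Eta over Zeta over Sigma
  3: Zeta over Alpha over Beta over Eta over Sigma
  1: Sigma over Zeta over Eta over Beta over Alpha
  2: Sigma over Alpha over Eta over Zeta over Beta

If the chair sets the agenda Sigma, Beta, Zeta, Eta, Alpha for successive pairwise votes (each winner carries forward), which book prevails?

Alpha

Round 1: Sigma vs Beta — 8–11, Beta advances.
Round 2: Beta vs Zeta — 6–13, Zeta advances.
Round 3: Zeta vs Eta — 9–10, Eta advances.
Round 4: Eta vs Alpha — 3–16, Alpha advances.
The agenda winner is Alpha.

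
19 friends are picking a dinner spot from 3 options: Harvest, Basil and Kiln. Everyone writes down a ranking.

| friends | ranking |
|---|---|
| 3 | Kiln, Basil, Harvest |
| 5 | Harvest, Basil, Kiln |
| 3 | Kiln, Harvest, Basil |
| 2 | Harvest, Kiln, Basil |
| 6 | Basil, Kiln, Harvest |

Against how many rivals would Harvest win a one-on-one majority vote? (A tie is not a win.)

1

Harvest against each rival (19 friends):
Harvest vs Basil: Harvest, 10–9.
Harvest–Kiln: Kiln 12–7.
Harvest beats Basil; loses to Kiln — 1 pairwise win.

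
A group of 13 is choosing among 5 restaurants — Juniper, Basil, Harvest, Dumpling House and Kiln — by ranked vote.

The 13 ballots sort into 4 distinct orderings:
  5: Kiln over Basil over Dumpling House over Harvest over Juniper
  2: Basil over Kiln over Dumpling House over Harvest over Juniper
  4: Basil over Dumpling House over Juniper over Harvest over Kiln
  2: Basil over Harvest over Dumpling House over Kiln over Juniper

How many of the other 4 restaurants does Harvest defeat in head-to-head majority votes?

Harvest against each rival (13 friends):
Harvest vs Juniper: Harvest preferred on 5+2+2 = 9 ballots; Harvest wins 9–4.
Harvest vs Basil: 0 to 13, Basil.
Harvest vs Dumpling House: 2 for Harvest, 11 for Dumpling House — Dumpling House by 11–2.
Harvest vs Kiln: 6 to 7, Kiln.
Harvest beats Juniper; loses to Basil, Dumpling House, Kiln — 1 pairwise win.

1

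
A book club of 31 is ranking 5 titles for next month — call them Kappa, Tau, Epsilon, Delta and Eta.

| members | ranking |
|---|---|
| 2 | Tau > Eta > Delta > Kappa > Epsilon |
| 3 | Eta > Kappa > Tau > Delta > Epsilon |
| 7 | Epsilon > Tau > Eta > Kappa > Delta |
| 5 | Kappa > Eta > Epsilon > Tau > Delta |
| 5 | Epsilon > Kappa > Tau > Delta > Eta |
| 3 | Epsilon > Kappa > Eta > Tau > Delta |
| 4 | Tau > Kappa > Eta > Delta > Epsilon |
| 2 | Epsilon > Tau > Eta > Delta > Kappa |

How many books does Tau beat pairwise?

Tau against each rival (31 members):
Tau vs Kappa: Tau preferred on 2+7+4+2 = 15 ballots; Kappa wins 16–15.
Tau–Epsilon: Epsilon 22–9.
Tau vs Delta: Tau, 31–0.
Tau vs Eta: 20 to 11, Tau.
Tau beats Delta, Eta; loses to Kappa, Epsilon — 2 pairwise wins.

2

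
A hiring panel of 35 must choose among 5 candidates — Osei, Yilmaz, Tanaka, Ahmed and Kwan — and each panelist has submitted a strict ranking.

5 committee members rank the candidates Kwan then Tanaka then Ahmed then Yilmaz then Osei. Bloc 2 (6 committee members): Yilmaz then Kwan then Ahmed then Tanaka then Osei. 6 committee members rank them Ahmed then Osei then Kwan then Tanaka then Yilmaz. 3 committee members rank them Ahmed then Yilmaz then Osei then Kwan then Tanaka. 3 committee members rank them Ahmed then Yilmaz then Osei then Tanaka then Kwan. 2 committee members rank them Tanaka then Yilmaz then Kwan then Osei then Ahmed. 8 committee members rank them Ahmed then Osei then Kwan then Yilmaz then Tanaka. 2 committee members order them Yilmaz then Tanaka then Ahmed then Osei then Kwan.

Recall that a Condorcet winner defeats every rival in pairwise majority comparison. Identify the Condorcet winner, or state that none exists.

Pairwise majorities:
Osei vs Yilmaz: Osei preferred on 6+8 = 14 ballots; Yilmaz wins 21–14.
Osei vs Tanaka: 6+3+3+8 = 20 for Osei, 15 for Tanaka — Osei by 20–15.
Osei vs Ahmed: Osei is ranked higher on 2 ballots, Ahmed on 33. Ahmed wins 33–2.
Osei vs Kwan: Osei is ranked higher on 6+3+3+8+2 = 22 ballots, Kwan on 13. Osei wins 22–13.
Yilmaz vs Tanaka: 6+3+3+8+2 = 22 for Yilmaz, 13 for Tanaka — Yilmaz by 22–13.
Yilmaz vs Ahmed: 10 to 25, Ahmed.
Yilmaz vs Kwan: Yilmaz preferred on 6+3+3+2+2 = 16 ballots; Kwan wins 19–16.
Tanaka vs Ahmed: Tanaka preferred on 5+2+2 = 9 ballots; Ahmed wins 26–9.
Tanaka vs Kwan: 7 to 28, Kwan.
Ahmed vs Kwan: 6+3+3+8+2 = 22 for Ahmed, 13 for Kwan — Ahmed by 22–13.
Only Ahmed has no losses; Ahmed is the Condorcet winner.

Ahmed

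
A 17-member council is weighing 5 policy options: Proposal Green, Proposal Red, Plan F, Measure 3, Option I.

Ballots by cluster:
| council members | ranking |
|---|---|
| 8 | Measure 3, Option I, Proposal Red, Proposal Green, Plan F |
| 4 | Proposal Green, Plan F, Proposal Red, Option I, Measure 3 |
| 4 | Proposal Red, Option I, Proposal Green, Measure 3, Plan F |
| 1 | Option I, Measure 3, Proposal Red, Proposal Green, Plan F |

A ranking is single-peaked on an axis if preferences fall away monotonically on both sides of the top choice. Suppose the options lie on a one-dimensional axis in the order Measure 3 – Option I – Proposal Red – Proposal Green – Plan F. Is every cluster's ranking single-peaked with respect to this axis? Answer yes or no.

yes

Axis positions: Measure 3=1, Option I=2, Proposal Red=3, Proposal Green=4, Plan F=5.
Cluster 1 (peak Measure 3 at position 1): ranking walks positions 1-2-3-4-5, expanding outward from the peak — single-peaked.
Cluster 2 (peak Proposal Green at position 4): ranking walks positions 4-5-3-2-1, expanding outward from the peak — single-peaked.
Cluster 3 (peak Proposal Red at position 3): ranking walks positions 3-2-4-1-5, expanding outward from the peak — single-peaked.
Cluster 4 (peak Option I at position 2): ranking walks positions 2-1-3-4-5, expanding outward from the peak — single-peaked.
Every ranking is single-peaked on this axis.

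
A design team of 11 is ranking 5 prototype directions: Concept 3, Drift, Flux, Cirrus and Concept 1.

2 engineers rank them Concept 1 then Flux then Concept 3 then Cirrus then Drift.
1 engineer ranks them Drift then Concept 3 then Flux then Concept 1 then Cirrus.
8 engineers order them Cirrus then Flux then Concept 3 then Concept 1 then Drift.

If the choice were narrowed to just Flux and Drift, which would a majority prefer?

Ballots ranking Flux above Drift: 2 + 8 = 10.
Ballots ranking Drift above Flux: 11 − 10 = 1.
Flux wins the head-to-head 10–1.

Flux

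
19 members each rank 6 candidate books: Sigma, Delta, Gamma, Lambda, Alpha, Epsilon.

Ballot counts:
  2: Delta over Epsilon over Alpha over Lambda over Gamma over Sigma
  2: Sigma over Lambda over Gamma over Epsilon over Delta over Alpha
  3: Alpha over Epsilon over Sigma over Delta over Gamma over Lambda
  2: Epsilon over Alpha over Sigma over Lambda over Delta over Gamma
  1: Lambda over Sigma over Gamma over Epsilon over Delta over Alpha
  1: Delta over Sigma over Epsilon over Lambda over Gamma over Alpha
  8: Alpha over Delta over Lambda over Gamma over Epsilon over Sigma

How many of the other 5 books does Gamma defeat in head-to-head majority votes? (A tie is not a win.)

Gamma against each rival (19 members):
Gamma vs Sigma: Gamma, 10–9.
Gamma vs Delta: Delta, 16–3.
Gamma–Lambda: Lambda 16–3.
Gamma vs Alpha: Gamma is ranked higher on 2+1+1 = 4 ballots, Alpha on 15. Alpha wins 15–4.
Gamma vs Epsilon: Gamma preferred on 2+1+8 = 11 ballots; Gamma wins 11–8.
Gamma beats Sigma, Epsilon; loses to Delta, Lambda, Alpha — 2 pairwise wins.

2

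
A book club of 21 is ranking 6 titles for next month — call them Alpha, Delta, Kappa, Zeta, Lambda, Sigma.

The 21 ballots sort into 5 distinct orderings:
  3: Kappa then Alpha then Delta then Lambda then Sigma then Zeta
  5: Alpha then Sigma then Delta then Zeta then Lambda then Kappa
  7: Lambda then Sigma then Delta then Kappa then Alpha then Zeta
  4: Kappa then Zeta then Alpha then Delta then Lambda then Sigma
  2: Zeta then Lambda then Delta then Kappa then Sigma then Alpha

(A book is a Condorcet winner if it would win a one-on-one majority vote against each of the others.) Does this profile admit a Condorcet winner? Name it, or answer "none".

none

Head-to-head results (21 members):
Alpha vs Delta: 12 to 9, Alpha.
Alpha vs Kappa: 5 to 16, Kappa.
Alpha vs Zeta: 3+5+7 = 15 for Alpha, 6 for Zeta — Alpha by 15–6.
Alpha vs Lambda: Alpha is ranked higher on 3+5+4 = 12 ballots, Lambda on 9. Alpha wins 12–9.
Alpha vs Sigma: 3+5+4 = 12 for Alpha, 9 for Sigma — Alpha by 12–9.
Delta vs Kappa: Delta is ranked higher on 5+7+2 = 14 ballots, Kappa on 7. Delta wins 14–7.
Delta vs Zeta: Delta preferred on 3+5+7 = 15 ballots; Delta wins 15–6.
Delta vs Lambda: 12 to 9, Delta.
Delta vs Sigma: 3+4+2 = 9 for Delta, 12 for Sigma — Sigma by 12–9.
Kappa vs Zeta: 14 to 7, Kappa.
Kappa vs Lambda: Kappa preferred on 3+4 = 7 ballots; Lambda wins 14–7.
Kappa vs Sigma: Kappa preferred on 3+4+2 = 9 ballots; Sigma wins 12–9.
Zeta vs Lambda: Zeta is ranked higher on 5+4+2 = 11 ballots, Lambda on 10. Zeta wins 11–10.
Zeta vs Sigma: Zeta is ranked higher on 4+2 = 6 ballots, Sigma on 15. Sigma wins 15–6.
Lambda vs Sigma: 16 to 5, Lambda.
Each book drops at least one matchup (Alpha loses to Kappa; Delta loses to Alpha; Kappa loses to Delta; Zeta loses to Alpha; Lambda loses to Alpha; Sigma loses to Alpha); the cycle Alpha > Delta > Kappa > Alpha rules out a Condorcet winner.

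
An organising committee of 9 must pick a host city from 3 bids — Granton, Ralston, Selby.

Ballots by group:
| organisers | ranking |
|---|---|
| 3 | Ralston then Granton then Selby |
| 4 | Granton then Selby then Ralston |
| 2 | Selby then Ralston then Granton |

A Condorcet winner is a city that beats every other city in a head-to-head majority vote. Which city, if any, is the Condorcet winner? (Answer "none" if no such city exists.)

none

Check each pair by majority over 9 ballots:
Granton vs Ralston: Granton preferred on 4 ballots; Ralston wins 5–4.
Granton vs Selby: 3+4 = 7 for Granton, 2 for Selby — Granton by 7–2.
Ralston vs Selby: Selby wins 6–3.
No city is unbeaten: Granton loses to Ralston; Ralston loses to Selby; Selby loses to Granton. In particular Granton → Selby → Ralston → Granton is a majority cycle — no Condorcet winner exists.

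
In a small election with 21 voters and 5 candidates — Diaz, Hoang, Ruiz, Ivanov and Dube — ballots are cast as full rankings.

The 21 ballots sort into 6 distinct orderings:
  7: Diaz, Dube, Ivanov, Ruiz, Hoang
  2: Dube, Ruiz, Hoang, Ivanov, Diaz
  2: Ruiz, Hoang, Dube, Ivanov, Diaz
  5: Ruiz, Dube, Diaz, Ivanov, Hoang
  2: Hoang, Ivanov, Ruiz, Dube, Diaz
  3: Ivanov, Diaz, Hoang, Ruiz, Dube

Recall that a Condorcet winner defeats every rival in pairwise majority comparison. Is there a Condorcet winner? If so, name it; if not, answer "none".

none

Head-to-head results (21 voters):
Diaz vs Hoang: Diaz preferred on 7+5+3 = 15 ballots; Diaz wins 15–6.
Diaz vs Ruiz: Ruiz, 11–10.
Diaz vs Ivanov: Diaz wins 12–9.
Diaz vs Dube: Diaz is ranked higher on 7+3 = 10 ballots, Dube on 11. Dube wins 11–10.
Hoang vs Ruiz: Hoang is ranked higher on 2+3 = 5 ballots, Ruiz on 16. Ruiz wins 16–5.
Hoang vs Ivanov: Ivanov wins 15–6.
Hoang vs Dube: Dube wins 14–7.
Ruiz vs Ivanov: Ivanov wins 12–9.
Ruiz vs Dube: Ruiz wins 12–9.
Ivanov vs Dube: Ivanov preferred on 2+3 = 5 ballots; Dube wins 16–5.
Each candidate drops at least one matchup (Diaz loses to Ruiz; Hoang loses to Diaz; Ruiz loses to Ivanov; Ivanov loses to Diaz; Dube loses to Ruiz); the cycle Diaz beats Ivanov beats Ruiz beats Diaz rules out a Condorcet winner.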